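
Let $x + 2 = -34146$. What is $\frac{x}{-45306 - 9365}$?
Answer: $\frac{34148}{54671} \approx 0.62461$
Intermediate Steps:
$x = -34148$ ($x = -2 - 34146 = -34148$)
$\frac{x}{-45306 - 9365} = - \frac{34148}{-45306 - 9365} = - \frac{34148}{-54671} = \left(-34148\right) \left(- \frac{1}{54671}\right) = \frac{34148}{54671}$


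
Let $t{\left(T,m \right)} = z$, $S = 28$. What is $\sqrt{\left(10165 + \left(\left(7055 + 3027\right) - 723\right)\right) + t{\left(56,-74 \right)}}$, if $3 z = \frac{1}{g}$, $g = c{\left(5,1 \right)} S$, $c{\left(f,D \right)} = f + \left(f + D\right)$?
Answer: $\frac{\sqrt{4167280887}}{462} \approx 139.73$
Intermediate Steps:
$c{\left(f,D \right)} = D + 2 f$ ($c{\left(f,D \right)} = f + \left(D + f\right) = D + 2 f$)
$g = 308$ ($g = \left(1 + 2 \cdot 5\right) 28 = \left(1 + 10\right) 28 = 11 \cdot 28 = 308$)
$z = \frac{1}{924}$ ($z = \frac{1}{3 \cdot 308} = \frac{1}{3} \cdot \frac{1}{308} = \frac{1}{924} \approx 0.0010823$)
$t{\left(T,m \right)} = \frac{1}{924}$
$\sqrt{\left(10165 + \left(\left(7055 + 3027\right) - 723\right)\right) + t{\left(56,-74 \right)}} = \sqrt{\left(10165 + \left(\left(7055 + 3027\right) - 723\right)\right) + \frac{1}{924}} = \sqrt{\left(10165 + \left(10082 - 723\right)\right) + \frac{1}{924}} = \sqrt{\left(10165 + 9359\right) + \frac{1}{924}} = \sqrt{19524 + \frac{1}{924}} = \sqrt{\frac{18040177}{924}} = \frac{\sqrt{4167280887}}{462}$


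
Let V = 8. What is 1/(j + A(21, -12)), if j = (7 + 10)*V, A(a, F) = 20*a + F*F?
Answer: 1/700 ≈ 0.0014286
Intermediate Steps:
A(a, F) = F² + 20*a (A(a, F) = 20*a + F² = F² + 20*a)
j = 136 (j = (7 + 10)*8 = 17*8 = 136)
1/(j + A(21, -12)) = 1/(136 + ((-12)² + 20*21)) = 1/(136 + (144 + 420)) = 1/(136 + 564) = 1/700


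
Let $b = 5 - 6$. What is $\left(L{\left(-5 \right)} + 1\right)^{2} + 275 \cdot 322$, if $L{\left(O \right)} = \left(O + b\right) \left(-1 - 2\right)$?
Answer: $88911$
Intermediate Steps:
$b = -1$ ($b = 5 - 6 = -1$)
$L{\left(O \right)} = 3 - 3 O$ ($L{\left(O \right)} = \left(O - 1\right) \left(-1 - 2\right) = \left(-1 + O\right) \left(-3\right) = 3 - 3 O$)
$\left(L{\left(-5 \right)} + 1\right)^{2} + 275 \cdot 322 = \left(\left(3 - -15\right) + 1\right)^{2} + 275 \cdot 322 = \left(\left(3 + 15\right) + 1\right)^{2} + 88550 = \left(18 + 1\right)^{2} + 88550 = 19^{2} + 88550 = 361 + 88550 = 88911$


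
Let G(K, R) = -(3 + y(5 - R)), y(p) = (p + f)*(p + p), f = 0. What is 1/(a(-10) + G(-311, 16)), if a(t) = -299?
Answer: -1/544 ≈ -0.0018382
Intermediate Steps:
y(p) = 2*p² (y(p) = (p + 0)*(p + p) = p*(2*p) = 2*p²)
G(K, R) = -3 - 2*(5 - R)² (G(K, R) = -(3 + 2*(5 - R)²) = -3 - 2*(5 - R)²)
1/(a(-10) + G(-311, 16)) = 1/(-299 + (-3 - 2*(-5 + 16)²)) = 1/(-299 + (-3 - 2*11²)) = 1/(-299 + (-3 - 2*121)) = 1/(-299 + (-3 - 242)) = 1/(-299 - 245) = 1/(-544) = -1/544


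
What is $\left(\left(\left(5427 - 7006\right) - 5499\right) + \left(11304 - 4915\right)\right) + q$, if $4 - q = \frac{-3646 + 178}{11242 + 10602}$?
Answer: $- \frac{3739918}{5461} \approx -684.84$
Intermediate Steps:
$q = \frac{22711}{5461}$ ($q = 4 - \frac{-3646 + 178}{11242 + 10602} = 4 - - \frac{3468}{21844} = 4 - \left(-3468\right) \frac{1}{21844} = 4 - - \frac{867}{5461} = 4 + \frac{867}{5461} = \frac{22711}{5461} \approx 4.1588$)
$\left(\left(\left(5427 - 7006\right) - 5499\right) + \left(11304 - 4915\right)\right) + q = \left(\left(\left(5427 - 7006\right) - 5499\right) + \left(11304 - 4915\right)\right) + \frac{22711}{5461} = \left(\left(-1579 - 5499\right) + \left(11304 - 4915\right)\right) + \frac{22711}{5461} = \left(-7078 + 6389\right) + \frac{22711}{5461} = -689 + \frac{22711}{5461} = - \frac{3739918}{5461}$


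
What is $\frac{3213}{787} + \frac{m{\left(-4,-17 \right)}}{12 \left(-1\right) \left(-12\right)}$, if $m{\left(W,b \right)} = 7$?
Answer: $\frac{468181}{113328} \approx 4.1312$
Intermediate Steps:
$\frac{3213}{787} + \frac{m{\left(-4,-17 \right)}}{12 \left(-1\right) \left(-12\right)} = \frac{3213}{787} + \frac{7}{12 \left(-1\right) \left(-12\right)} = 3213 \cdot \frac{1}{787} + \frac{7}{\left(-12\right) \left(-12\right)} = \frac{3213}{787} + \frac{7}{144} = \frac{468181}{113328}$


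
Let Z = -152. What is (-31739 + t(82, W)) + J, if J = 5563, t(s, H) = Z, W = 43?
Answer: -26328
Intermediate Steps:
t(s, H) = -152
(-31739 + t(82, W)) + J = (-31739 - 152) + 5563 = -31891 + 5563 = -26328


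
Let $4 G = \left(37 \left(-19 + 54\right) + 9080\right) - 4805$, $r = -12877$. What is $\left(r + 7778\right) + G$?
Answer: $- \frac{7413}{2} \approx -3706.5$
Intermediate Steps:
$G = \frac{2785}{2}$ ($G = \frac{\left(37 \left(-19 + 54\right) + 9080\right) - 4805}{4} = \frac{\left(37 \cdot 35 + 9080\right) - 4805}{4} = \frac{\left(1295 + 9080\right) - 4805}{4} = \frac{10375 - 4805}{4} = \frac{1}{4} \cdot 5570 = \frac{2785}{2} \approx 1392.5$)
$\left(r + 7778\right) + G = \left(-12877 + 7778\right) + \frac{2785}{2} = -5099 + \frac{2785}{2} = - \frac{7413}{2}$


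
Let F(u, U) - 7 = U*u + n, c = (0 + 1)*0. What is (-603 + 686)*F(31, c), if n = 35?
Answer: 3486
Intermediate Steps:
c = 0 (c = 1*0 = 0)
F(u, U) = 42 + U*u (F(u, U) = 7 + (U*u + 35) = 7 + (35 + U*u) = 42 + U*u)
(-603 + 686)*F(31, c) = (-603 + 686)*(42 + 0*31) = 83*(42 + 0) = 83*42 = 3486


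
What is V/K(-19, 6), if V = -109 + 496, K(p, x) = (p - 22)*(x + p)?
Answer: 387/533 ≈ 0.72608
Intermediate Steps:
K(p, x) = (-22 + p)*(p + x)
V = 387
V/K(-19, 6) = 387/((-19)² - 22*(-19) - 22*6 - 19*6) = 387/(361 + 418 - 132 - 114) = 387/533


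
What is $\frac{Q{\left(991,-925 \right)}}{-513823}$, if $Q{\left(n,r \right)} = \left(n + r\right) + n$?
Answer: $- \frac{1057}{513823} \approx -0.0020571$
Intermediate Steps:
$Q{\left(n,r \right)} = r + 2 n$
$\frac{Q{\left(991,-925 \right)}}{-513823} = \frac{-925 + 2 \cdot 991}{-513823} = \left(-925 + 1982\right) \left(- \frac{1}{513823}\right) = 1057 \left(- \frac{1}{513823}\right) = - \frac{1057}{513823}$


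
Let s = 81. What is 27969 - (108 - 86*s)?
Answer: 34827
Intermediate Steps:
27969 - (108 - 86*s) = 27969 - (108 - 86*81) = 27969 - (108 - 6966) = 27969 - 1*(-6858) = 27969 + 6858 = 34827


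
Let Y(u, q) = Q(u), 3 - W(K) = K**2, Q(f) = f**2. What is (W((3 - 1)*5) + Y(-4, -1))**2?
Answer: 6561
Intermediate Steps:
W(K) = 3 - K**2
Y(u, q) = u**2
(W((3 - 1)*5) + Y(-4, -1))**2 = ((3 - ((3 - 1)*5)**2) + (-4)**2)**2 = ((3 - (2*5)**2) + 16)**2 = ((3 - 1*10**2) + 16)**2 = ((3 - 1*100) + 16)**2 = ((3 - 100) + 16)**2 = (-97 + 16)**2 = (-81)**2 = 6561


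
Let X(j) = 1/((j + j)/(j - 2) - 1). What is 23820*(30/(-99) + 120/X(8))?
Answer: 52324600/11 ≈ 4.7568e+6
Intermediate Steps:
X(j) = 1/(-1 + 2*j/(-2 + j)) (X(j) = 1/((2*j)/(-2 + j) - 1) = 1/(2*j/(-2 + j) - 1) = 1/(-1 + 2*j/(-2 + j)))
23820*(30/(-99) + 120/X(8)) = 23820*(30/(-99) + 120/(((-2 + 8)/(2 + 8)))) = 23820*(30*(-1/99) + 120/((6/10))) = 23820*(-10/33 + 120/(((1/10)*6))) = 23820*(-10/33 + 120/(3/5)) = 23820*(-10/33 + 120*(5/3)) = 23820*(-10/33 + 200) = 23820*(6590/33) = 52324600/11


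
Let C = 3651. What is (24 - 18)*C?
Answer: 21906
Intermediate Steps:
(24 - 18)*C = (24 - 18)*3651 = 6*3651 = 21906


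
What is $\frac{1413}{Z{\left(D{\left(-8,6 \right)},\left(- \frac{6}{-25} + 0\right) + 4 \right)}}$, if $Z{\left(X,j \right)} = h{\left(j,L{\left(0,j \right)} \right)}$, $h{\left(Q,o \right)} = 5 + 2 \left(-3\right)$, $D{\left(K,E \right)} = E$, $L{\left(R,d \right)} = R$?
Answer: $-1413$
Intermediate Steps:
$h{\left(Q,o \right)} = -1$ ($h{\left(Q,o \right)} = 5 - 6 = -1$)
$Z{\left(X,j \right)} = -1$
$\frac{1413}{Z{\left(D{\left(-8,6 \right)},\left(- \frac{6}{-25} + 0\right) + 4 \right)}} = \frac{1413}{-1} = 1413 \left(-1\right) = -1413$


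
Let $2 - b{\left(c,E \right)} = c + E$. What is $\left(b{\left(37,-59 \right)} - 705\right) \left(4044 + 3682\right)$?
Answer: $-5261406$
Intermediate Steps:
$b{\left(c,E \right)} = 2 - E - c$ ($b{\left(c,E \right)} = 2 - \left(c + E\right) = 2 - \left(E + c\right) = 2 - E - c$)
$\left(b{\left(37,-59 \right)} - 705\right) \left(4044 + 3682\right) = \left(\left(2 - -59 - 37\right) - 705\right) \left(4044 + 3682\right) = \left(\left(2 + 59 - 37\right) - 705\right) 7726 = \left(24 - 705\right) 7726 = \left(-681\right) 7726 = -5261406$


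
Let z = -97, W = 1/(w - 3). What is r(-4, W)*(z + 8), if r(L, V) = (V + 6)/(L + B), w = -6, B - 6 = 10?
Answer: -4717/108 ≈ -43.676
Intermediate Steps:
B = 16 (B = 6 + 10 = 16)
W = -⅑ (W = 1/(-6 - 3) = 1/(-9) = -⅑ ≈ -0.11111)
r(L, V) = (6 + V)/(16 + L) (r(L, V) = (V + 6)/(L + 16) = (6 + V)/(16 + L))
r(-4, W)*(z + 8) = ((6 - ⅑)/(16 - 4))*(-97 + 8) = ((53/9)/12)*(-89) = ((1/12)*(53/9))*(-89) = (53/108)*(-89) = -4717/108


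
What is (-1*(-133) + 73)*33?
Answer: 6798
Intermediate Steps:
(-1*(-133) + 73)*33 = (133 + 73)*33 = 206*33 = 6798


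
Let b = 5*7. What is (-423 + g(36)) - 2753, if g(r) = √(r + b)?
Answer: -3176 + √71 ≈ -3167.6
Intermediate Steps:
b = 35
g(r) = √(35 + r) (g(r) = √(r + 35) = √(35 + r))
(-423 + g(36)) - 2753 = (-423 + √(35 + 36)) - 2753 = (-423 + √71) - 2753 = -3176 + √71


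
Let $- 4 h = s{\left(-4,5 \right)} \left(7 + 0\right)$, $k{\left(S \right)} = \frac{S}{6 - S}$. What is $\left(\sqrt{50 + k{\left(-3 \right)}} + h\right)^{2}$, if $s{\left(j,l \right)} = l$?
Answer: $\frac{6059}{48} - \frac{35 \sqrt{447}}{6} \approx 2.8986$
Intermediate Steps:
$h = - \frac{35}{4}$ ($h = - \frac{5 \left(7 + 0\right)}{4} = - \frac{5 \cdot 7}{4} = \left(- \frac{1}{4}\right) 35 = - \frac{35}{4} \approx -8.75$)
$\left(\sqrt{50 + k{\left(-3 \right)}} + h\right)^{2} = \left(\sqrt{50 - - \frac{3}{-6 - 3}} - \frac{35}{4}\right)^{2} = \left(\sqrt{50 - - \frac{3}{-9}} - \frac{35}{4}\right)^{2} = \left(\sqrt{50 - \left(-3\right) \left(- \frac{1}{9}\right)} - \frac{35}{4}\right)^{2} = \left(\sqrt{50 - \frac{1}{3}} - \frac{35}{4}\right)^{2} = \left(\sqrt{\frac{149}{3}} - \frac{35}{4}\right)^{2} = \left(\frac{\sqrt{447}}{3} - \frac{35}{4}\right)^{2} = \left(- \frac{35}{4} + \frac{\sqrt{447}}{3}\right)^{2}$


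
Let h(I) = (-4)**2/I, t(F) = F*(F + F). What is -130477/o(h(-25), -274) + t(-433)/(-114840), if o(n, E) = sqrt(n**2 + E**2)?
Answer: -187489/57420 - 3261925*sqrt(11730689)/23461378 ≈ -479.46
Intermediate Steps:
t(F) = 2*F**2 (t(F) = F*(2*F) = 2*F**2)
h(I) = 16/I
o(n, E) = sqrt(E**2 + n**2)
-130477/o(h(-25), -274) + t(-433)/(-114840) = -130477/sqrt((-274)**2 + (16/(-25))**2) + (2*(-433)**2)/(-114840) = -130477/sqrt(75076 + (16*(-1/25))**2) + (2*187489)*(-1/114840) = -130477/sqrt(75076 + (-16/25)**2) + 374978*(-1/114840) = -130477/sqrt(75076 + 256/625) - 187489/57420 = -130477*25*sqrt(11730689)/23461378 - 187489/57420 = -3261925*sqrt(11730689)/23461378 - 187489/57420 = -187489/57420 - 3261925*sqrt(11730689)/23461378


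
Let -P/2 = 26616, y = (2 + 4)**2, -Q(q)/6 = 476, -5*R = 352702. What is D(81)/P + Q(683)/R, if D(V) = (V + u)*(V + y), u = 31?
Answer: -5746509/27939037 ≈ -0.20568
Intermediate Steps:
R = -352702/5 (R = -1/5*352702 = -352702/5 ≈ -70540.)
Q(q) = -2856 (Q(q) = -6*476 = -2856)
y = 36 (y = 6**2 = 36)
P = -53232 (P = -2*26616 = -53232)
D(V) = (31 + V)*(36 + V) (D(V) = (V + 31)*(V + 36) = (31 + V)*(36 + V))
D(81)/P + Q(683)/R = (1116 + 81**2 + 67*81)/(-53232) - 2856/(-352702/5) = (1116 + 6561 + 5427)*(-1/53232) - 2856*(-5/352702) = 13104*(-1/53232) + 1020/25193 = -273/1109 + 1020/25193 = -5746509/27939037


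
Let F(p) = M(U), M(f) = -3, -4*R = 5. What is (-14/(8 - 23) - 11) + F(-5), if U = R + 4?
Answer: -196/15 ≈ -13.067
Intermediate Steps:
R = -5/4 (R = -¼*5 = -5/4 ≈ -1.2500)
U = 11/4 (U = -5/4 + 4 = 11/4 ≈ 2.7500)
F(p) = -3
(-14/(8 - 23) - 11) + F(-5) = (-14/(8 - 23) - 11) - 3 = (-14/(-15) - 11) - 3 = (-1/15*(-14) - 11) - 3 = (14/15 - 11) - 3 = -151/15 - 3 = -196/15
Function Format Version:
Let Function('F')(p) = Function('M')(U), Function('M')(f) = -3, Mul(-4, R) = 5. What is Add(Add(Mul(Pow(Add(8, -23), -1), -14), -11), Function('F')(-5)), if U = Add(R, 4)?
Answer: Rational(-196, 15) ≈ -13.067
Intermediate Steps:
R = Rational(-5, 4) (R = Mul(Rational(-1, 4), 5) = Rational(-5, 4) ≈ -1.2500)
U = Rational(11, 4) (U = Add(Rational(-5, 4), 4) = Rational(11, 4) ≈ 2.7500)
Function('F')(p) = -3
Add(Add(Mul(Pow(Add(8, -23), -1), -14), -11), Function('F')(-5)) = Add(Add(Mul(Pow(Add(8, -23), -1), -14), -11), -3) = Add(Add(Mul(Pow(-15, -1), -14), -11), -3) = Add(Add(Mul(Rational(-1, 15), -14), -11), -3) = Add(Add(Rational(14, 15), -11), -3) = Add(Rational(-151, 15), -3) = Rational(-196, 15)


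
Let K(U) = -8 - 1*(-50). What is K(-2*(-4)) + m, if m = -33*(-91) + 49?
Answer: 3094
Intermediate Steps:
m = 3052 (m = 3003 + 49 = 3052)
K(U) = 42 (K(U) = -8 + 50 = 42)
K(-2*(-4)) + m = 42 + 3052 = 3094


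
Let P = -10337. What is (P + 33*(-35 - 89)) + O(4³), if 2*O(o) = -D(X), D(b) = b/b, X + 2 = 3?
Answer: -28859/2 ≈ -14430.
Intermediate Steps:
X = 1 (X = -2 + 3 = 1)
D(b) = 1
O(o) = -½ (O(o) = (-1*1)/2 = (½)*(-1) = -½)
(P + 33*(-35 - 89)) + O(4³) = (-10337 + 33*(-35 - 89)) - ½ = (-10337 + 33*(-124)) - ½ = (-10337 - 4092) - ½ = -14429 - ½ = -28859/2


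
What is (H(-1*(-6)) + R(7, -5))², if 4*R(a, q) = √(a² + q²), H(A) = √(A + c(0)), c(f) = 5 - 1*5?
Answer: 85/8 + √111 ≈ 21.161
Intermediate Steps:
c(f) = 0 (c(f) = 5 - 5 = 0)
H(A) = √A (H(A) = √(A + 0) = √A)
R(a, q) = √(a² + q²)/4
(H(-1*(-6)) + R(7, -5))² = (√(-1*(-6)) + √(7² + (-5)²)/4)² = (√6 + √(49 + 25)/4)² = (√6 + √74/4)²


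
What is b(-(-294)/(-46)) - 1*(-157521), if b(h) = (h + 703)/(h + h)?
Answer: 23147576/147 ≈ 1.5747e+5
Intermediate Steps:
b(h) = (703 + h)/(2*h) (b(h) = (703 + h)/((2*h)) = (703 + h)*(1/(2*h)) = (703 + h)/(2*h))
b(-(-294)/(-46)) - 1*(-157521) = (703 - (-294)/(-46))/(2*((-(-294)/(-46)))) - 1*(-157521) = (703 - (-294)*(-1)/46)/(2*((-(-294)*(-1)/46))) + 157521 = (703 - 3*49/23)/(2*((-3*49/23))) + 157521 = (703 - 147/23)/(2*(-147/23)) + 157521 = (1/2)*(-23/147)*(16022/23) + 157521 = -8011/147 + 157521 = 23147576/147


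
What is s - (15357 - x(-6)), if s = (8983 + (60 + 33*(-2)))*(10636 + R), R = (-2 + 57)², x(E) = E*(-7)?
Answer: 122619482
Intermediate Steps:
x(E) = -7*E
R = 3025 (R = 55² = 3025)
s = 122634797 (s = (8983 + (60 + 33*(-2)))*(10636 + 3025) = (8983 + (60 - 66))*13661 = (8983 - 6)*13661 = 8977*13661 = 122634797)
s - (15357 - x(-6)) = 122634797 - (15357 - (-7)*(-6)) = 122634797 - (15357 - 1*42) = 122634797 - (15357 - 42) = 122634797 - 1*15315 = 122634797 - 15315 = 122619482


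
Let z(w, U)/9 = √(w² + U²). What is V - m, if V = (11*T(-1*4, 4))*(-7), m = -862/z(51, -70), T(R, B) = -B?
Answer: 308 + 862*√7501/67509 ≈ 309.11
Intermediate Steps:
z(w, U) = 9*√(U² + w²) (z(w, U) = 9*√(w² + U²) = 9*√(U² + w²))
m = -862*√7501/67509 (m = -862*1/(9*√((-70)² + 51²)) = -862*1/(9*√(4900 + 2601)) = -862*√7501/67509 ≈ -1.1059)
V = 308 (V = (11*(-1*4))*(-7) = (11*(-4))*(-7) = -44*(-7) = 308)
V - m = 308 - (-862)*√7501/67509 = 308 + 862*√7501/67509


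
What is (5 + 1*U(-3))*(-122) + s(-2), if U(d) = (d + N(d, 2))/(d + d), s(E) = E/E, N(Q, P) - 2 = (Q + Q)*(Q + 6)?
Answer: -2986/3 ≈ -995.33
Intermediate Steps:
N(Q, P) = 2 + 2*Q*(6 + Q) (N(Q, P) = 2 + (Q + Q)*(Q + 6) = 2 + (2*Q)*(6 + Q) = 2 + 2*Q*(6 + Q))
s(E) = 1
U(d) = (2 + 2*d² + 13*d)/(2*d) (U(d) = (d + (2 + 2*d² + 12*d))/(d + d) = (2 + 2*d² + 13*d)/((2*d)) = (2 + 2*d² + 13*d)*(1/(2*d)) = (2 + 2*d² + 13*d)/(2*d))
(5 + 1*U(-3))*(-122) + s(-2) = (5 + 1*(13/2 - 3 + 1/(-3)))*(-122) + 1 = (5 + 1*(13/2 - 3 - ⅓))*(-122) + 1 = (5 + 1*(19/6))*(-122) + 1 = (5 + 19/6)*(-122) + 1 = (49/6)*(-122) + 1 = -2989/3 + 1 = -2986/3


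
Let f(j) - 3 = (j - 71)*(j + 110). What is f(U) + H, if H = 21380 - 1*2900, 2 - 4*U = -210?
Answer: 15549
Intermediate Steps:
U = 53 (U = 1/2 - 1/4*(-210) = 1/2 + 105/2 = 53)
f(j) = 3 + (-71 + j)*(110 + j) (f(j) = 3 + (j - 71)*(j + 110) = 3 + (-71 + j)*(110 + j))
H = 18480 (H = 21380 - 2900 = 18480)
f(U) + H = (-7807 + 53**2 + 39*53) + 18480 = (-7807 + 2809 + 2067) + 18480 = -2931 + 18480 = 15549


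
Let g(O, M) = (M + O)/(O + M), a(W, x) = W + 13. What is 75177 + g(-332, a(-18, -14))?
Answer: 75178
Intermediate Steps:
a(W, x) = 13 + W
g(O, M) = 1 (g(O, M) = (M + O)/(M + O) = 1)
75177 + g(-332, a(-18, -14)) = 75177 + 1 = 75178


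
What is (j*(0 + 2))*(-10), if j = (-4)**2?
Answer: -320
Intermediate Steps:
j = 16
(j*(0 + 2))*(-10) = (16*(0 + 2))*(-10) = (16*2)*(-10) = 32*(-10) = -320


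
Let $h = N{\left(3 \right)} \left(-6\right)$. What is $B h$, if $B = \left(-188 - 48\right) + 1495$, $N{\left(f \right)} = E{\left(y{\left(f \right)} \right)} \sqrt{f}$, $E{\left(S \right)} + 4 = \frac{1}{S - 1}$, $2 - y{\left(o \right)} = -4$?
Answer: $\frac{143526 \sqrt{3}}{5} \approx 49719.0$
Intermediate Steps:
$y{\left(o \right)} = 6$ ($y{\left(o \right)} = 2 - -4 = 2 + 4 = 6$)
$E{\left(S \right)} = -4 + \frac{1}{-1 + S}$ ($E{\left(S \right)} = -4 + \frac{1}{S - 1} = -4 + \frac{1}{-1 + S}$)
$N{\left(f \right)} = - \frac{19 \sqrt{f}}{5}$ ($N{\left(f \right)} = \frac{5 - 24}{-1 + 6} \sqrt{f} = \frac{5 - 24}{5} \sqrt{f} = \frac{1}{5} \left(-19\right) \sqrt{f} = - \frac{19 \sqrt{f}}{5}$)
$B = 1259$ ($B = \left(-188 - 48\right) + 1495 = -236 + 1495 = 1259$)
$h = \frac{114 \sqrt{3}}{5}$ ($h = - \frac{19 \sqrt{3}}{5} \left(-6\right) = \frac{114 \sqrt{3}}{5} \approx 39.491$)
$B h = 1259 \frac{114 \sqrt{3}}{5} = \frac{143526 \sqrt{3}}{5}$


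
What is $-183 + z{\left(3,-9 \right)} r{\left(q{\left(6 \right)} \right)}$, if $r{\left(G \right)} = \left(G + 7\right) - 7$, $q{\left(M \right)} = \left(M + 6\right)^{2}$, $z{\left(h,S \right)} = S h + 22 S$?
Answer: $-32583$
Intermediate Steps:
$z{\left(h,S \right)} = 22 S + S h$
$q{\left(M \right)} = \left(6 + M\right)^{2}$
$r{\left(G \right)} = G$ ($r{\left(G \right)} = \left(7 + G\right) - 7 = G$)
$-183 + z{\left(3,-9 \right)} r{\left(q{\left(6 \right)} \right)} = -183 + - 9 \left(22 + 3\right) \left(6 + 6\right)^{2} = -183 + \left(-9\right) 25 \cdot 12^{2} = -183 - 32400 = -32583$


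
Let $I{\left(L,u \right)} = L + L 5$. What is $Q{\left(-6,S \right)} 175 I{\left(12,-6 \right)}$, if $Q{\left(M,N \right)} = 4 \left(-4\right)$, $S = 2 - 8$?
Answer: $-201600$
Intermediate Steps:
$I{\left(L,u \right)} = 6 L$ ($I{\left(L,u \right)} = L + 5 L = 6 L$)
$S = -6$ ($S = 2 - 8 = -6$)
$Q{\left(M,N \right)} = -16$
$Q{\left(-6,S \right)} 175 I{\left(12,-6 \right)} = \left(-16\right) 175 \cdot 6 \cdot 12 = \left(-2800\right) 72 = -201600$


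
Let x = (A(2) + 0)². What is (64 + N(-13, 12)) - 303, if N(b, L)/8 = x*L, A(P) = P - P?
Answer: -239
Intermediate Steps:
A(P) = 0
x = 0 (x = (0 + 0)² = 0² = 0)
N(b, L) = 0 (N(b, L) = 8*(0*L) = 8*0 = 0)
(64 + N(-13, 12)) - 303 = (64 + 0) - 303 = 64 - 303 = -239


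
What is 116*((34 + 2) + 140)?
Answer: 20416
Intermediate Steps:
116*((34 + 2) + 140) = 116*(36 + 140) = 116*176 = 20416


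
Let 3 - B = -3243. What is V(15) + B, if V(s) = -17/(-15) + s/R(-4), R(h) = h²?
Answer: 779537/240 ≈ 3248.1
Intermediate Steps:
B = 3246 (B = 3 - 1*(-3243) = 3 + 3243 = 3246)
V(s) = 17/15 + s/16 (V(s) = -17/(-15) + s/((-4)²) = -17*(-1/15) + s/16 = 17/15 + s*(1/16) = 17/15 + s/16)
V(15) + B = (17/15 + (1/16)*15) + 3246 = (17/15 + 15/16) + 3246 = 497/240 + 3246 = 779537/240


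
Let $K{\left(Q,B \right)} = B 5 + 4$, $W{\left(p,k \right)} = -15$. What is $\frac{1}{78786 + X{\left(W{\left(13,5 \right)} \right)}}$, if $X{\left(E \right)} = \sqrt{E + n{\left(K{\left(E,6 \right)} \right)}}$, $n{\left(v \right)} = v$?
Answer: $\frac{78786}{6207233777} - \frac{\sqrt{19}}{6207233777} \approx 1.2692 \cdot 10^{-5}$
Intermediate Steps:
$K{\left(Q,B \right)} = 4 + 5 B$ ($K{\left(Q,B \right)} = 5 B + 4 = 4 + 5 B$)
$X{\left(E \right)} = \sqrt{34 + E}$ ($X{\left(E \right)} = \sqrt{E + \left(4 + 5 \cdot 6\right)} = \sqrt{E + \left(4 + 30\right)} = \sqrt{E + 34} = \sqrt{34 + E}$)
$\frac{1}{78786 + X{\left(W{\left(13,5 \right)} \right)}} = \frac{1}{78786 + \sqrt{34 - 15}} = \frac{1}{78786 + \sqrt{19}}$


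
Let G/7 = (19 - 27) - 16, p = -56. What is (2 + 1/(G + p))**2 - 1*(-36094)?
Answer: 1811252353/50176 ≈ 36098.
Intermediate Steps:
G = -168 (G = 7*((19 - 27) - 16) = 7*(-8 - 16) = 7*(-24) = -168)
(2 + 1/(G + p))**2 - 1*(-36094) = (2 + 1/(-168 - 56))**2 - 1*(-36094) = (2 + 1/(-224))**2 + 36094 = (2 - 1/224)**2 + 36094 = (447/224)**2 + 36094 = 199809/50176 + 36094 = 1811252353/50176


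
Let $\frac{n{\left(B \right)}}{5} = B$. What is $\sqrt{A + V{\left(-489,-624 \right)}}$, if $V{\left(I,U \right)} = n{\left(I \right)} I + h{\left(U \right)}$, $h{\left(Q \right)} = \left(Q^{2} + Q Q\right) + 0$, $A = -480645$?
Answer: $12 \sqrt{10373} \approx 1222.2$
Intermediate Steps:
$h{\left(Q \right)} = 2 Q^{2}$ ($h{\left(Q \right)} = \left(Q^{2} + Q^{2}\right) + 0 = 2 Q^{2} + 0 = 2 Q^{2}$)
$n{\left(B \right)} = 5 B$
$V{\left(I,U \right)} = 2 U^{2} + 5 I^{2}$ ($V{\left(I,U \right)} = 5 I I + 2 U^{2} = 5 I^{2} + 2 U^{2} = 2 U^{2} + 5 I^{2}$)
$\sqrt{A + V{\left(-489,-624 \right)}} = \sqrt{-480645 + \left(2 \left(-624\right)^{2} + 5 \left(-489\right)^{2}\right)} = \sqrt{-480645 + \left(2 \cdot 389376 + 5 \cdot 239121\right)} = \sqrt{-480645 + \left(778752 + 1195605\right)} = \sqrt{-480645 + 1974357} = \sqrt{1493712} = 12 \sqrt{10373}$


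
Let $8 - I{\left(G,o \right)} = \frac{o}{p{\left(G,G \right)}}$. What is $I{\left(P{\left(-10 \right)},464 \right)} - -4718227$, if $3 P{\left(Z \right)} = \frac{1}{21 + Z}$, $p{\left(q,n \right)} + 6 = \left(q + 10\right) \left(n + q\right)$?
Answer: $\frac{1731623826}{367} \approx 4.7183 \cdot 10^{6}$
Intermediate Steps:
$p{\left(q,n \right)} = -6 + \left(10 + q\right) \left(n + q\right)$ ($p{\left(q,n \right)} = -6 + \left(q + 10\right) \left(n + q\right) = -6 + \left(10 + q\right) \left(n + q\right)$)
$P{\left(Z \right)} = \frac{1}{3 \left(21 + Z\right)}$
$I{\left(G,o \right)} = 8 - \frac{o}{-6 + 2 G^{2} + 20 G}$ ($I{\left(G,o \right)} = 8 - \frac{o}{-6 + G^{2} + 10 G + 10 G + G G} = 8 - \frac{o}{-6 + G^{2} + 10 G + 10 G + G^{2}} = 8 - \frac{o}{-6 + 2 G^{2} + 20 G}$)
$I{\left(P{\left(-10 \right)},464 \right)} - -4718227 = \frac{-48 - 464 + 16 \left(\frac{1}{3 \left(21 - 10\right)}\right)^{2} + 160 \frac{1}{3 \left(21 - 10\right)}}{2 \left(-3 + \left(\frac{1}{3 \left(21 - 10\right)}\right)^{2} + 10 \frac{1}{3 \left(21 - 10\right)}\right)} - -4718227 = \frac{-48 - 464 + 16 \left(\frac{1}{3 \cdot 11}\right)^{2} + 160 \frac{1}{3 \cdot 11}}{2 \left(-3 + \left(\frac{1}{3 \cdot 11}\right)^{2} + 10 \frac{1}{3 \cdot 11}\right)} + 4718227 = \frac{-48 - 464 + 16 \left(\frac{1}{3} \cdot \frac{1}{11}\right)^{2} + 160 \cdot \frac{1}{3} \cdot \frac{1}{11}}{2 \left(-3 + \left(\frac{1}{3} \cdot \frac{1}{11}\right)^{2} + 10 \cdot \frac{1}{3} \cdot \frac{1}{11}\right)} + 4718227 = \frac{-48 - 464 + \frac{16}{1089} + 160 \cdot \frac{1}{33}}{2 \left(-3 + \left(\frac{1}{33}\right)^{2} + 10 \cdot \frac{1}{33}\right)} + 4718227 = \frac{-48 - 464 + 16 \cdot \frac{1}{1089} + \frac{160}{33}}{2 \left(-3 + \frac{1}{1089} + \frac{10}{33}\right)} + 4718227 = \frac{-48 - 464 + \frac{16}{1089} + \frac{160}{33}}{2 \left(- \frac{2936}{1089}\right)} + 4718227 = \frac{1}{2} \left(- \frac{1089}{2936}\right) \left(- \frac{552272}{1089}\right) + 4718227 = \frac{34517}{367} + 4718227 = \frac{1731623826}{367}$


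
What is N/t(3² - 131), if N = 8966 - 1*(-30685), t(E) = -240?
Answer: -13217/80 ≈ -165.21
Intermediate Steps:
N = 39651 (N = 8966 + 30685 = 39651)
N/t(3² - 131) = 39651/(-240) = 39651*(-1/240) = -13217/80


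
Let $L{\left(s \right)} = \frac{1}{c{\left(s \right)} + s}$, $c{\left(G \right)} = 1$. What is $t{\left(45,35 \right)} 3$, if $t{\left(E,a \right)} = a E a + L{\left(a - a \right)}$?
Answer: $165378$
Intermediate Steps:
$L{\left(s \right)} = \frac{1}{1 + s}$
$t{\left(E,a \right)} = 1 + E a^{2}$ ($t{\left(E,a \right)} = a E a + \frac{1}{1 + \left(a - a\right)} = E a a + \frac{1}{1 + 0} = E a^{2} + 1^{-1} = E a^{2} + 1 = 1 + E a^{2}$)
$t{\left(45,35 \right)} 3 = \left(1 + 45 \cdot 35^{2}\right) 3 = \left(1 + 45 \cdot 1225\right) 3 = \left(1 + 55125\right) 3 = 55126 \cdot 3 = 165378$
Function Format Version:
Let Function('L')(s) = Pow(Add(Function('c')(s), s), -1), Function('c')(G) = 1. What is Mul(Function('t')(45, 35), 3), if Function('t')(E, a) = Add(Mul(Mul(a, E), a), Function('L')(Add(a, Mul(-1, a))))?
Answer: 165378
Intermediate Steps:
Function('L')(s) = Pow(Add(1, s), -1)
Function('t')(E, a) = Add(1, Mul(E, Pow(a, 2))) (Function('t')(E, a) = Add(Mul(Mul(a, E), a), Pow(Add(1, Add(a, Mul(-1, a))), -1)) = Add(Mul(Mul(E, a), a), Pow(Add(1, 0), -1)) = Add(Mul(E, Pow(a, 2)), Pow(1, -1)) = Add(Mul(E, Pow(a, 2)), 1) = Add(1, Mul(E, Pow(a, 2))))
Mul(Function('t')(45, 35), 3) = Mul(Add(1, Mul(45, Pow(35, 2))), 3) = Mul(Add(1, Mul(45, 1225)), 3) = Mul(Add(1, 55125), 3) = Mul(55126, 3) = 165378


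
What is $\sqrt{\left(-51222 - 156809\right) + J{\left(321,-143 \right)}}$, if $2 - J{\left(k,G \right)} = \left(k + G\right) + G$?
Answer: $8 i \sqrt{3251} \approx 456.14 i$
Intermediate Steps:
$J{\left(k,G \right)} = 2 - k - 2 G$ ($J{\left(k,G \right)} = 2 - \left(\left(k + G\right) + G\right) = 2 - \left(\left(G + k\right) + G\right) = 2 - \left(k + 2 G\right) = 2 - k - 2 G$)
$\sqrt{\left(-51222 - 156809\right) + J{\left(321,-143 \right)}} = \sqrt{\left(-51222 - 156809\right) - 33} = \sqrt{\left(-51222 - 156809\right) + \left(2 - 321 + 286\right)} = \sqrt{-208031 - 33} = \sqrt{-208064} = 8 i \sqrt{3251}$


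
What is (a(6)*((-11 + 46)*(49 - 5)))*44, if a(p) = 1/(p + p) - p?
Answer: -1202740/3 ≈ -4.0091e+5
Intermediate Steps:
a(p) = 1/(2*p) - p
(a(6)*((-11 + 46)*(49 - 5)))*44 = (((½)/6 - 1*6)*((-11 + 46)*(49 - 5)))*44 = (((½)*(⅙) - 6)*(35*44))*44 = ((1/12 - 6)*1540)*44 = -71/12*1540*44 = -27335/3*44 = -1202740/3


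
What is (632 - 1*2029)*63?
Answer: -88011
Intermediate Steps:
(632 - 1*2029)*63 = (632 - 2029)*63 = -1397*63 = -88011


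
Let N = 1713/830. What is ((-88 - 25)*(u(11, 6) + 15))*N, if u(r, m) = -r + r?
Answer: -580707/166 ≈ -3498.2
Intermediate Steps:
N = 1713/830 (N = 1713*(1/830) = 1713/830 ≈ 2.0639)
u(r, m) = 0
((-88 - 25)*(u(11, 6) + 15))*N = ((-88 - 25)*(0 + 15))*(1713/830) = -113*15*(1713/830) = -1695*1713/830 = -580707/166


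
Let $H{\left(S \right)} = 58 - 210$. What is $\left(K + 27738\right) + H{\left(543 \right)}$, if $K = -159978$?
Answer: $-132392$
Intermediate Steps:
$H{\left(S \right)} = -152$ ($H{\left(S \right)} = 58 - 210 = -152$)
$\left(K + 27738\right) + H{\left(543 \right)} = \left(-159978 + 27738\right) - 152 = -132240 - 152 = -132392$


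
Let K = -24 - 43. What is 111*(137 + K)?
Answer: 7770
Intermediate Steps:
K = -67
111*(137 + K) = 111*(137 - 67) = 111*70 = 7770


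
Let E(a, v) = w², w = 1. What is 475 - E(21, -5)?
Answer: 474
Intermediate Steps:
E(a, v) = 1 (E(a, v) = 1² = 1)
475 - E(21, -5) = 475 - 1*1 = 475 - 1 = 474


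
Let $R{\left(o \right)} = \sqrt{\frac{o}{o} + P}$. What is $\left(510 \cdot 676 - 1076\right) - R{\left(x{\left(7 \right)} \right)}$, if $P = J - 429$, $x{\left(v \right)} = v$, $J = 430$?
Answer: $343684 - \sqrt{2} \approx 3.4368 \cdot 10^{5}$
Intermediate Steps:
$P = 1$ ($P = 430 - 429 = 1$)
$R{\left(o \right)} = \sqrt{2}$ ($R{\left(o \right)} = \sqrt{\frac{o}{o} + 1} = \sqrt{1 + 1} = \sqrt{2}$)
$\left(510 \cdot 676 - 1076\right) - R{\left(x{\left(7 \right)} \right)} = \left(510 \cdot 676 - 1076\right) - \sqrt{2} = \left(344760 - 1076\right) - \sqrt{2} = 343684 - \sqrt{2}$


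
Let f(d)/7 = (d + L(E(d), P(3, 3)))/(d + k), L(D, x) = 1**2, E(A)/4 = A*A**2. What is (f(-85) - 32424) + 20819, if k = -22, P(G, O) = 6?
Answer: -1241147/107 ≈ -11600.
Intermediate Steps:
E(A) = 4*A**3 (E(A) = 4*(A*A**2) = 4*A**3)
L(D, x) = 1
f(d) = 7*(1 + d)/(-22 + d) (f(d) = 7*((d + 1)/(d - 22)) = 7*((1 + d)/(-22 + d)) = 7*(1 + d)/(-22 + d))
(f(-85) - 32424) + 20819 = (7*(1 - 85)/(-22 - 85) - 32424) + 20819 = (7*(-84)/(-107) - 32424) + 20819 = (7*(-1/107)*(-84) - 32424) + 20819 = (588/107 - 32424) + 20819 = -3468780/107 + 20819 = -1241147/107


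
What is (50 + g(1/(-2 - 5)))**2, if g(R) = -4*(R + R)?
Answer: 128164/49 ≈ 2615.6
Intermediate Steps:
g(R) = -8*R
(50 + g(1/(-2 - 5)))**2 = (50 - 8/(-2 - 5))**2 = (50 - 8/(-7))**2 = (50 - 8*(-1/7))**2 = (50 + 8/7)**2 = (358/7)**2 = 128164/49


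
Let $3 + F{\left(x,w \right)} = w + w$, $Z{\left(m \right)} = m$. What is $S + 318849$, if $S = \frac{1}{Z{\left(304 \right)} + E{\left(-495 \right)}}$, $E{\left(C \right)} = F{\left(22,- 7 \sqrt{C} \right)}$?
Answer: $\frac{8546109790}{26803} + \frac{6 i \sqrt{55}}{26803} \approx 3.1885 \cdot 10^{5} + 0.0016602 i$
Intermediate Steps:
$F{\left(x,w \right)} = -3 + 2 w$ ($F{\left(x,w \right)} = -3 + \left(w + w\right) = -3 + 2 w$)
$E{\left(C \right)} = -3 - 14 \sqrt{C}$ ($E{\left(C \right)} = -3 + 2 \left(- 7 \sqrt{C}\right) = -3 - 14 \sqrt{C}$)
$S = \frac{1}{301 - 42 i \sqrt{55}}$ ($S = \frac{1}{304 - \left(3 + 14 \sqrt{-495}\right)} = \frac{1}{304 - \left(3 + 14 \cdot 3 i \sqrt{55}\right)} = \frac{1}{304 - \left(3 + 42 i \sqrt{55}\right)} = \frac{1}{301 - 42 i \sqrt{55}} \approx 0.0016043 + 0.0016602 i$)
$S + 318849 = \left(\frac{43}{26803} + \frac{6 i \sqrt{55}}{26803}\right) + 318849 = \frac{8546109790}{26803} + \frac{6 i \sqrt{55}}{26803}$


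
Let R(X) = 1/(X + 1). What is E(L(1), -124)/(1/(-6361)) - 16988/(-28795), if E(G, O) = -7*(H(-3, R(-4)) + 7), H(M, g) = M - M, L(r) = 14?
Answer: 8975101743/28795 ≈ 3.1169e+5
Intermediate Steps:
R(X) = 1/(1 + X)
H(M, g) = 0
E(G, O) = -49 (E(G, O) = -7*(0 + 7) = -7*7 = -49)
E(L(1), -124)/(1/(-6361)) - 16988/(-28795) = -49/(1/(-6361)) - 16988/(-28795) = -49/(-1/6361) - 16988*(-1/28795) = -49*(-6361) + 16988/28795 = 311689 + 16988/28795 = 8975101743/28795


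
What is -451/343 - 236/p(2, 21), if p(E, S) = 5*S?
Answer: -18329/5145 ≈ -3.5625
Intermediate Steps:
-451/343 - 236/p(2, 21) = -451/343 - 236/(5*21) = -451*1/343 - 236/105 = -451/343 - 236*1/105 = -451/343 - 236/105 = -18329/5145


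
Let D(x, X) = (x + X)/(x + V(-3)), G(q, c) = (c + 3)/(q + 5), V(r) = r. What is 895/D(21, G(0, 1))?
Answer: 80550/109 ≈ 738.99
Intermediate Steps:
G(q, c) = (3 + c)/(5 + q)
D(x, X) = (X + x)/(-3 + x) (D(x, X) = (x + X)/(x - 3) = (X + x)/(-3 + x))
895/D(21, G(0, 1)) = 895/((((3 + 1)/(5 + 0) + 21)/(-3 + 21))) = 895/(((4/5 + 21)/18)) = 895/(((1/18)*(109/5))) = 895/(109/90) = 895*(90/109) = 80550/109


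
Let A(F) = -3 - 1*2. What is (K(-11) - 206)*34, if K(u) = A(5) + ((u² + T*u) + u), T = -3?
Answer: -2312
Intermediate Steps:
A(F) = -5 (A(F) = -3 - 2 = -5)
K(u) = -5 + u² - 2*u (K(u) = -5 + ((u² - 3*u) + u) = -5 + (u² - 2*u) = -5 + u² - 2*u)
(K(-11) - 206)*34 = ((-5 + (-11)² - 2*(-11)) - 206)*34 = ((-5 + 121 + 22) - 206)*34 = (138 - 206)*34 = -68*34 = -2312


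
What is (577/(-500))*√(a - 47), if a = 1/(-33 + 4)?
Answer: -577*I*√9889/7250 ≈ -7.9143*I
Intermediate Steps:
a = -1/29 (a = 1/(-29) = -1/29 ≈ -0.034483)
(577/(-500))*√(a - 47) = (577/(-500))*√(-1/29 - 47) = (577*(-1/500))*√(-1364/29) = -577*I*√9889/7250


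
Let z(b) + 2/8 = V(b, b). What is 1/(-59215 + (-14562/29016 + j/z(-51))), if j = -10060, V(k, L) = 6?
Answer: -37076/2260340827 ≈ -1.6403e-5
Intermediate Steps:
z(b) = 23/4 (z(b) = -¼ + 6 = 23/4)
1/(-59215 + (-14562/29016 + j/z(-51))) = 1/(-59215 + (-14562/29016 - 10060/23/4)) = 1/(-59215 + (-14562*1/29016 - 10060*4/23)) = 1/(-59215 + (-809/1612 - 40240/23)) = 1/(-59215 - 64885487/37076) = 1/(-2260340827/37076) = -37076/2260340827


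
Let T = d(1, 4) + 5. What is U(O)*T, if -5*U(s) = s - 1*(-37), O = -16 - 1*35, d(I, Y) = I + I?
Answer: 98/5 ≈ 19.600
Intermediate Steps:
d(I, Y) = 2*I
O = -51 (O = -16 - 35 = -51)
U(s) = -37/5 - s/5 (U(s) = -(s - 1*(-37))/5 = -(s + 37)/5 = -(37 + s)/5 = -37/5 - s/5)
T = 7 (T = 2*1 + 5 = 2 + 5 = 7)
U(O)*T = (-37/5 - 1/5*(-51))*7 = (-37/5 + 51/5)*7 = (14/5)*7 = 98/5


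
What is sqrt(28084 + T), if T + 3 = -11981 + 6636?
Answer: 28*sqrt(29) ≈ 150.78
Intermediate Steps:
T = -5348 (T = -3 + (-11981 + 6636) = -3 - 5345 = -5348)
sqrt(28084 + T) = sqrt(28084 - 5348) = sqrt(22736) = 28*sqrt(29)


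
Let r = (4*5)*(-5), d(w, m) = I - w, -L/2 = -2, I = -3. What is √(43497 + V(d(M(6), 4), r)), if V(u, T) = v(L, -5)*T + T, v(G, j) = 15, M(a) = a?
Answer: √41897 ≈ 204.69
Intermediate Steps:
L = 4 (L = -2*(-2) = 4)
d(w, m) = -3 - w
r = -100 (r = 20*(-5) = -100)
V(u, T) = 16*T (V(u, T) = 15*T + T = 16*T)
√(43497 + V(d(M(6), 4), r)) = √(43497 + 16*(-100)) = √(43497 - 1600) = √41897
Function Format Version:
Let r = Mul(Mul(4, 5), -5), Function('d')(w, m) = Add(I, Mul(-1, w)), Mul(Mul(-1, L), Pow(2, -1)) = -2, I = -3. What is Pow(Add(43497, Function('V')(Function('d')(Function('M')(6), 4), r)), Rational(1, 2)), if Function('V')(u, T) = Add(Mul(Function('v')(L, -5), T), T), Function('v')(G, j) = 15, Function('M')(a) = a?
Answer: Pow(41897, Rational(1, 2)) ≈ 204.69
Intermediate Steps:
L = 4 (L = Mul(-2, -2) = 4)
Function('d')(w, m) = Add(-3, Mul(-1, w))
r = -100 (r = Mul(20, -5) = -100)
Function('V')(u, T) = Mul(16, T) (Function('V')(u, T) = Add(Mul(15, T), T) = Mul(16, T))
Pow(Add(43497, Function('V')(Function('d')(Function('M')(6), 4), r)), Rational(1, 2)) = Pow(Add(43497, Mul(16, -100)), Rational(1, 2)) = Pow(Add(43497, -1600), Rational(1, 2)) = Pow(41897, Rational(1, 2))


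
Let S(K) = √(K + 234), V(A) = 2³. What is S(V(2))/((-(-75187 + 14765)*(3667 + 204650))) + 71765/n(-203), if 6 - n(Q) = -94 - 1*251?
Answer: 71765/351 + 11*√2/12586929774 ≈ 204.46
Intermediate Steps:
n(Q) = 351 (n(Q) = 6 - (-94 - 1*251) = 6 - (-94 - 251) = 6 - 1*(-345) = 6 + 345 = 351)
V(A) = 8
S(K) = √(234 + K)
S(V(2))/((-(-75187 + 14765)*(3667 + 204650))) + 71765/n(-203) = √(234 + 8)/((-(-75187 + 14765)*(3667 + 204650))) + 71765/351 = √242/((-(-60422)*208317)) + 71765*(1/351) = (11*√2)/((-1*(-12586929774))) + 71765/351 = (11*√2)/12586929774 + 71765/351 = (11*√2)*(1/12586929774) + 71765/351 = 11*√2/12586929774 + 71765/351 = 71765/351 + 11*√2/12586929774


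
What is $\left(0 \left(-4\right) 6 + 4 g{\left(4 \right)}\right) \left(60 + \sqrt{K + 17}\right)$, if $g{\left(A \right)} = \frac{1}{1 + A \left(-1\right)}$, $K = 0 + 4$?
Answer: $-80 - \frac{4 \sqrt{21}}{3} \approx -86.11$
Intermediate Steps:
$K = 4$
$g{\left(A \right)} = \frac{1}{1 - A}$
$\left(0 \left(-4\right) 6 + 4 g{\left(4 \right)}\right) \left(60 + \sqrt{K + 17}\right) = \left(0 \left(-4\right) 6 + 4 \left(- \frac{1}{-1 + 4}\right)\right) \left(60 + \sqrt{4 + 17}\right) = \left(0 \cdot 6 + 4 \left(- \frac{1}{3}\right)\right) \left(60 + \sqrt{21}\right) = \left(0 + 4 \left(\left(-1\right) \frac{1}{3}\right)\right) \left(60 + \sqrt{21}\right) = \left(0 + 4 \left(- \frac{1}{3}\right)\right) \left(60 + \sqrt{21}\right) = \left(0 - \frac{4}{3}\right) \left(60 + \sqrt{21}\right) = - \frac{4 \left(60 + \sqrt{21}\right)}{3} = -80 - \frac{4 \sqrt{21}}{3}$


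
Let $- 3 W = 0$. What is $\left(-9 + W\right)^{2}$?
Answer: $81$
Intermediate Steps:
$W = 0$ ($W = \left(- \frac{1}{3}\right) 0 = 0$)
$\left(-9 + W\right)^{2} = \left(-9 + 0\right)^{2} = \left(-9\right)^{2} = 81$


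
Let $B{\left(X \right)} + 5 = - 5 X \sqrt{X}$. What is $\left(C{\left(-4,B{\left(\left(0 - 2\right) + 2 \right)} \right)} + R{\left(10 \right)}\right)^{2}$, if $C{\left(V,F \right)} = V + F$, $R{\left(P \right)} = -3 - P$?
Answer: $484$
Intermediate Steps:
$B{\left(X \right)} = -5 - 5 X^{\frac{3}{2}}$ ($B{\left(X \right)} = -5 + - 5 X \sqrt{X} = -5 - 5 X^{\frac{3}{2}}$)
$C{\left(V,F \right)} = F + V$
$\left(C{\left(-4,B{\left(\left(0 - 2\right) + 2 \right)} \right)} + R{\left(10 \right)}\right)^{2} = \left(\left(\left(-5 - 5 \left(\left(0 - 2\right) + 2\right)^{\frac{3}{2}}\right) - 4\right) - 13\right)^{2} = \left(\left(\left(-5 - 5 \left(-2 + 2\right)^{\frac{3}{2}}\right) - 4\right) - 13\right)^{2} = \left(\left(\left(-5 - 5 \cdot 0^{\frac{3}{2}}\right) - 4\right) - 13\right)^{2} = \left(\left(\left(-5 - 0\right) - 4\right) - 13\right)^{2} = \left(\left(\left(-5 + 0\right) - 4\right) - 13\right)^{2} = \left(\left(-5 - 4\right) - 13\right)^{2} = \left(-9 - 13\right)^{2} = \left(-22\right)^{2} = 484$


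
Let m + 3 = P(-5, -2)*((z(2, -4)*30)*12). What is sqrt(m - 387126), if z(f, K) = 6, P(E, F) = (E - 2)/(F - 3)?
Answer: I*sqrt(384105) ≈ 619.76*I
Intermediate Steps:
P(E, F) = (-2 + E)/(-3 + F)
m = 3021 (m = -3 + ((-2 - 5)/(-3 - 2))*((6*30)*12) = -3 + (-7/(-5))*(180*12) = -3 - 1/5*(-7)*2160 = -3 + (7/5)*2160 = -3 + 3024 = 3021)
sqrt(m - 387126) = sqrt(3021 - 387126) = sqrt(-384105) = I*sqrt(384105)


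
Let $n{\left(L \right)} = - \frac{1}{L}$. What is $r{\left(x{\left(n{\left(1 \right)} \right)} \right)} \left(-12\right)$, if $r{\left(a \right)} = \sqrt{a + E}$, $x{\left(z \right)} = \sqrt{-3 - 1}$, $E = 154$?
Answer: $- 12 \sqrt{154 + 2 i} \approx -148.92 - 0.96697 i$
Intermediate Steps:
$x{\left(z \right)} = 2 i$ ($x{\left(z \right)} = \sqrt{-4} = 2 i$)
$r{\left(a \right)} = \sqrt{154 + a}$ ($r{\left(a \right)} = \sqrt{a + 154} = \sqrt{154 + a}$)
$r{\left(x{\left(n{\left(1 \right)} \right)} \right)} \left(-12\right) = \sqrt{154 + 2 i} \left(-12\right) = - 12 \sqrt{154 + 2 i}$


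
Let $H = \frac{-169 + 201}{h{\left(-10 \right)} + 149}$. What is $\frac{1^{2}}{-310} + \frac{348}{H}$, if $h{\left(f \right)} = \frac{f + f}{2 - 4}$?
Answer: $\frac{2144111}{1240} \approx 1729.1$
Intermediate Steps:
$h{\left(f \right)} = - f$ ($h{\left(f \right)} = \frac{2 f}{-2} = 2 f \left(- \frac{1}{2}\right) = - f$)
$H = \frac{32}{159}$ ($H = \frac{-169 + 201}{\left(-1\right) \left(-10\right) + 149} = \frac{32}{10 + 149} = \frac{32}{159} \approx 0.20126$)
$\frac{1^{2}}{-310} + \frac{348}{H} = \frac{1^{2}}{-310} + \frac{348}{\frac{32}{159}} = 1 \left(- \frac{1}{310}\right) + 348 \cdot \frac{159}{32} = - \frac{1}{310} + \frac{13833}{8} = \frac{2144111}{1240}$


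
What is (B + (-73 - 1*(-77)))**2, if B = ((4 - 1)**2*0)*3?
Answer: 16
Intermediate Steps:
B = 0 (B = (3**2*0)*3 = (9*0)*3 = 0*3 = 0)
(B + (-73 - 1*(-77)))**2 = (0 + (-73 - 1*(-77)))**2 = (0 + (-73 + 77))**2 = (0 + 4)**2 = 4**2 = 16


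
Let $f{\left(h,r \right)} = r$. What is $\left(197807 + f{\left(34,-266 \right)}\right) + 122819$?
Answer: $320360$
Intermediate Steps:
$\left(197807 + f{\left(34,-266 \right)}\right) + 122819 = \left(197807 - 266\right) + 122819 = 197541 + 122819 = 320360$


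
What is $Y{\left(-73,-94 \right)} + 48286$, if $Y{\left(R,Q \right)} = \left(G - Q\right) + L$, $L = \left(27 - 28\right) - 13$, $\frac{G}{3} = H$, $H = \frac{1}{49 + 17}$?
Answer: $\frac{1064053}{22} \approx 48366.0$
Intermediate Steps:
$H = \frac{1}{66} \approx 0.015152$
$G = \frac{1}{22}$ ($G = 3 \cdot \frac{1}{66} = \frac{1}{22} \approx 0.045455$)
$L = -14$ ($L = -1 - 13 = -14$)
$Y{\left(R,Q \right)} = - \frac{307}{22} - Q$ ($Y{\left(R,Q \right)} = \left(\frac{1}{22} - Q\right) - 14 = - \frac{307}{22} - Q$)
$Y{\left(-73,-94 \right)} + 48286 = \left(- \frac{307}{22} - -94\right) + 48286 = \left(- \frac{307}{22} + 94\right) + 48286 = \frac{1761}{22} + 48286 = \frac{1064053}{22}$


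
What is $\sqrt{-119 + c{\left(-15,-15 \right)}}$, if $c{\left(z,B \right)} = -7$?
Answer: $3 i \sqrt{14} \approx 11.225 i$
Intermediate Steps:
$\sqrt{-119 + c{\left(-15,-15 \right)}} = \sqrt{-119 - 7} = \sqrt{-126} = 3 i \sqrt{14}$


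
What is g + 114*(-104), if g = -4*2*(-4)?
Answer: -11824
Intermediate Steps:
g = 32 (g = -8*(-4) = 32)
g + 114*(-104) = 32 + 114*(-104) = 32 - 11856 = -11824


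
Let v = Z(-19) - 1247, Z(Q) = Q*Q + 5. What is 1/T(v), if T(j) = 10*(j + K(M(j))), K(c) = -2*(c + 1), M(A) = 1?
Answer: -1/8850 ≈ -0.00011299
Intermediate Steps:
K(c) = -2 - 2*c (K(c) = -2*(1 + c) = -2 - 2*c)
Z(Q) = 5 + Q² (Z(Q) = Q² + 5 = 5 + Q²)
v = -881 (v = (5 + (-19)²) - 1247 = (5 + 361) - 1247 = 366 - 1247 = -881)
T(j) = -40 + 10*j (T(j) = 10*(j + (-2 - 2*1)) = 10*(j + (-2 - 2)) = 10*(j - 4) = 10*(-4 + j) = -40 + 10*j)
1/T(v) = 1/(-40 + 10*(-881)) = 1/(-40 - 8810) = 1/(-8850) = -1/8850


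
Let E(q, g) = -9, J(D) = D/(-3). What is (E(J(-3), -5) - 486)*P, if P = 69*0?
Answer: 0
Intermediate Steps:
J(D) = -D/3 (J(D) = D*(-⅓) = -D/3)
P = 0
(E(J(-3), -5) - 486)*P = (-9 - 486)*0 = -495*0 = 0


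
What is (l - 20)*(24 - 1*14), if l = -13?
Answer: -330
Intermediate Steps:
(l - 20)*(24 - 1*14) = (-13 - 20)*(24 - 1*14) = -33*(24 - 14) = -33*10 = -330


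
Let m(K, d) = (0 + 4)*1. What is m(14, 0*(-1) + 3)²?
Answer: 16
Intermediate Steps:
m(K, d) = 4 (m(K, d) = 4*1 = 4)
m(14, 0*(-1) + 3)² = 4² = 16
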